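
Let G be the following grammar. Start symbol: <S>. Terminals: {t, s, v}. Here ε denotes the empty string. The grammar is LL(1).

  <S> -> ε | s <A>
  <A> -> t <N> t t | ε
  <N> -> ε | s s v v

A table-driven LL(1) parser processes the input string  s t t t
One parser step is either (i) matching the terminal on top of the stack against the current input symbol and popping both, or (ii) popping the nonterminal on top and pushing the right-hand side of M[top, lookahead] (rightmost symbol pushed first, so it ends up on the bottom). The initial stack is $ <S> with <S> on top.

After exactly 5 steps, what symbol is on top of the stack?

     Stack        Input      Action
  1  $ <S>        s t t t $  expand <S> -> s <A>
  2  $ <A> s      s t t t $  match s
  3  $ <A>        t t t $    expand <A> -> t <N> t t
  4  $ t t <N> t  t t t $    match t
  5  $ t t <N>    t t $      expand <N> -> ε
Stack after step 5: $ t t (top = t).

t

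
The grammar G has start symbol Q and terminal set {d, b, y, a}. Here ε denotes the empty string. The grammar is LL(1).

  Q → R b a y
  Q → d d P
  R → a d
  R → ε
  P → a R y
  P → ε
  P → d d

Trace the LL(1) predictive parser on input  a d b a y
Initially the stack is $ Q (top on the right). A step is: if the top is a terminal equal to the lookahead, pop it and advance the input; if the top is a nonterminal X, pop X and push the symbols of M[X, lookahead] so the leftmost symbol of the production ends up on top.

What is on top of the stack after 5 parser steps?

a

     Stack        Input        Action
  1  $ Q          a d b a y $  expand Q → R b a y
  2  $ y a b R    a d b a y $  expand R → a d
  3  $ y a b d a  a d b a y $  match a
  4  $ y a b d    d b a y $    match d
  5  $ y a b      b a y $      match b
Stack after step 5: $ y a (top = a).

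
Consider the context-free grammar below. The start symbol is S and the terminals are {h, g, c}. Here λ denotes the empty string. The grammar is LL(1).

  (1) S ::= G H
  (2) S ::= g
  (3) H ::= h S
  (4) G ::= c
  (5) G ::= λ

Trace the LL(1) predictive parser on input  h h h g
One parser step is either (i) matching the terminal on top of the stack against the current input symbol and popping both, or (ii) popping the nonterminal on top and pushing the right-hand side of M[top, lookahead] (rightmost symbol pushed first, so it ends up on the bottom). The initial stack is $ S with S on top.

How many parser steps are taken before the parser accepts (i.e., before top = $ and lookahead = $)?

step 1: stack=$ S  input=h h h g $  — expand S ::= G H
step 2: stack=$ H G  input=h h h g $  — expand G ::= λ
step 3: stack=$ H  input=h h h g $  — expand H ::= h S
step 4: stack=$ S h  input=h h h g $  — match h
step 5: stack=$ S  input=h h g $  — expand S ::= G H
step 6: stack=$ H G  input=h h g $  — expand G ::= λ
step 7: stack=$ H  input=h h g $  — expand H ::= h S
step 8: stack=$ S h  input=h h g $  — match h
step 9: stack=$ S  input=h g $  — expand S ::= G H
step 10: stack=$ H G  input=h g $  — expand G ::= λ
step 11: stack=$ H  input=h g $  — expand H ::= h S
step 12: stack=$ S h  input=h g $  — match h
step 13: stack=$ S  input=g $  — expand S ::= g
step 14: stack=$ g  input=g $  — match g
Accept reached after 14 steps.

14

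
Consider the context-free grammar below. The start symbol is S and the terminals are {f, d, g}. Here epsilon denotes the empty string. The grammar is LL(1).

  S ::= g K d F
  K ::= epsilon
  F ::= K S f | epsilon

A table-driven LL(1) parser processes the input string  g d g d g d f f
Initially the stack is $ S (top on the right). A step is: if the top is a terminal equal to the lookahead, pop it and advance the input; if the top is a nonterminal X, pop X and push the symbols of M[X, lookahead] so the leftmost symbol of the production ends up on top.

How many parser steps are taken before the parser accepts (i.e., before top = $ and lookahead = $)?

      Stack          Input              Action
   1  $ S            g d g d g d f f $  expand S ::= g K d F
   2  $ F d K g      g d g d g d f f $  match g
   3  $ F d K        d g d g d f f $    expand K ::= epsilon
   4  $ F d          d g d g d f f $    match d
   5  $ F            g d g d f f $      expand F ::= K S f
   6  $ f S K        g d g d f f $      expand K ::= epsilon
   7  $ f S          g d g d f f $      expand S ::= g K d F
   8  $ f F d K g    g d g d f f $      match g
   9  $ f F d K      d g d f f $        expand K ::= epsilon
  10  $ f F d        d g d f f $        match d
  11  $ f F          g d f f $          expand F ::= K S f
  12  $ f f S K      g d f f $          expand K ::= epsilon
  13  $ f f S        g d f f $          expand S ::= g K d F
  14  $ f f F d K g  g d f f $          match g
  15  $ f f F d K    d f f $            expand K ::= epsilon
  16  $ f f F d      d f f $            match d
  17  $ f f F        f f $              expand F ::= epsilon
  18  $ f f          f f $              match f
  19  $ f            f $                match f
Accept reached after 19 steps.

19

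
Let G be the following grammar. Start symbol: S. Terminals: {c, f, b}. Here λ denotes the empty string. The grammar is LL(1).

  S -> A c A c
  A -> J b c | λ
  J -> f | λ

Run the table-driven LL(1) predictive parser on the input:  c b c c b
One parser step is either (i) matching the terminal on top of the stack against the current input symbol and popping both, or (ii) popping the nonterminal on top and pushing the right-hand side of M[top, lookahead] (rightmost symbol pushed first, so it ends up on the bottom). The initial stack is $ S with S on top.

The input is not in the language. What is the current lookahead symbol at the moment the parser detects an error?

step 1: stack=$ S  input=c b c c b $  — expand S -> A c A c
step 2: stack=$ c A c A  input=c b c c b $  — expand A -> λ
step 3: stack=$ c A c  input=c b c c b $  — match c
step 4: stack=$ c A  input=b c c b $  — expand A -> J b c
step 5: stack=$ c c b J  input=b c c b $  — expand J -> λ
step 6: stack=$ c c b  input=b c c b $  — match b
step 7: stack=$ c c  input=c c b $  — match c
step 8: stack=$ c  input=c b $  — match c
step 9: stack=$  input=b $  — error: stack empty but input remains

b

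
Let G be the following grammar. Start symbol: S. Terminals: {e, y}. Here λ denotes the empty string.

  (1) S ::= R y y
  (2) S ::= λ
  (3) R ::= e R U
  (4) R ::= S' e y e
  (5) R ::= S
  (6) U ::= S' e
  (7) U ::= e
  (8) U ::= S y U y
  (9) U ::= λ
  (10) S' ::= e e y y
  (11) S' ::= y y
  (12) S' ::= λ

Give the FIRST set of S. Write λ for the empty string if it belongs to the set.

{λ, e, y}

FIRST(S'): from S'::=e e y y we get {e}; from S'::=y y we get {y}; from S'::=λ we get {λ}. So FIRST(S') = {λ, e, y}.
FIRST(S): from S::=R y y we get {e, y}; from S::=λ we get {λ}. So FIRST(S) = {λ, e, y}.
FIRST(R): from R::=e R U we get {e}; from R::=S' e y e we get {e, y}; from R::=S we get {λ, e, y}. So FIRST(R) = {λ, e, y}.
FIRST(U): from U::=S' e we get {e, y}; from U::=e we get {e}; from U::=S y U y we get {e, y}; from U::=λ we get {λ}. So FIRST(U) = {λ, e, y}.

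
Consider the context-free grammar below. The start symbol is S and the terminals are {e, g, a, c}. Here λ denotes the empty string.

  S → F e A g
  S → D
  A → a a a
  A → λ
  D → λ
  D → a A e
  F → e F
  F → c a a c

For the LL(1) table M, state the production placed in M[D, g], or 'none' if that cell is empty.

FIRST(A): from A→a a a we get {a}; from A→λ we get {λ}. So FIRST(A) = {λ, a}.
FIRST(D): from D→λ we get {λ}; from D→a A e we get {a}. So FIRST(D) = {λ, a}.
FIRST(F): from F→e F we get {e}; from F→c a a c we get {c}. So FIRST(F) = {c, e}.
FIRST(S): from S→F e A g we get {c, e}; from S→D we get {λ, a}. So FIRST(S) = {λ, a, c, e}.
FOLLOW(S) includes $ since S is the start symbol.
FOLLOW(S): S appears on no right-hand side. Thus FOLLOW(S) = {$}.
FOLLOW(D): in S→D, the suffix after D is empty, so FOLLOW(D) ⊇ FOLLOW(S) = {$}. Thus FOLLOW(D) = {$}.
For D → λ: FIRST(λ) = {λ}, so it goes in M[D, t] for t ∈ {}; since λ ∈ FIRST, also for every t ∈ FOLLOW(D) = {$}.
For D → a A e: FIRST(a A e) = {a}, so it goes in M[D, t] for t ∈ {a}.
None of these place a production in M[D, g].

none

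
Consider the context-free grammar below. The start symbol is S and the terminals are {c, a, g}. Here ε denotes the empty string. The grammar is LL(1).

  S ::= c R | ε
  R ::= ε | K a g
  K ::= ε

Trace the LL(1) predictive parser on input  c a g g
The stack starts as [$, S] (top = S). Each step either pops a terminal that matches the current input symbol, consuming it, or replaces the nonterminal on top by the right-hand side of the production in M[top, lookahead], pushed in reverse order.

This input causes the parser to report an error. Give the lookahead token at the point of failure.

step 1: stack=$ S  input=c a g g $  — expand S ::= c R
step 2: stack=$ R c  input=c a g g $  — match c
step 3: stack=$ R  input=a g g $  — expand R ::= K a g
step 4: stack=$ g a K  input=a g g $  — expand K ::= ε
step 5: stack=$ g a  input=a g g $  — match a
step 6: stack=$ g  input=g g $  — match g
step 7: stack=$  input=g $  — error: stack empty but input remains

g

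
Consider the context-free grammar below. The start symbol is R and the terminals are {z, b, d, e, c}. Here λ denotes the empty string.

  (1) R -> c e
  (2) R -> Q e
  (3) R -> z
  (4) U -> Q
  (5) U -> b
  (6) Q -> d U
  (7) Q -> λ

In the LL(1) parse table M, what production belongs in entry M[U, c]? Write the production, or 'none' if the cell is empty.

none

FIRST(Q): from Q->d U we get {d}; from Q->λ we get {λ}. So FIRST(Q) = {λ, d}.
FIRST(R): from R->c e we get {c}; from R->Q e we get {d, e}; from R->z we get {z}. So FIRST(R) = {c, d, e, z}.
FIRST(U): from U->Q we get {λ, d}; from U->b we get {b}. So FIRST(U) = {λ, b, d}.
FOLLOW(R) includes $ since R is the start symbol.
FOLLOW(U): in Q->d U, the suffix after U is empty, so FOLLOW(U) ⊇ FOLLOW(Q) = {e}. Thus FOLLOW(U) = {e}.
FOLLOW(Q): in R->Q e, Q is followed by e with FIRST {e}; in U->Q, the suffix after Q is empty, so FOLLOW(Q) ⊇ FOLLOW(U) = {e}. Thus FOLLOW(Q) = {e}.
For U -> Q: FIRST(Q) = {λ, d}, so it goes in M[U, t] for t ∈ {d}; since λ ∈ FIRST, also for every t ∈ FOLLOW(U) = {e}.
For U -> b: FIRST(b) = {b}, so it goes in M[U, t] for t ∈ {b}.
None of these place a production in M[U, c].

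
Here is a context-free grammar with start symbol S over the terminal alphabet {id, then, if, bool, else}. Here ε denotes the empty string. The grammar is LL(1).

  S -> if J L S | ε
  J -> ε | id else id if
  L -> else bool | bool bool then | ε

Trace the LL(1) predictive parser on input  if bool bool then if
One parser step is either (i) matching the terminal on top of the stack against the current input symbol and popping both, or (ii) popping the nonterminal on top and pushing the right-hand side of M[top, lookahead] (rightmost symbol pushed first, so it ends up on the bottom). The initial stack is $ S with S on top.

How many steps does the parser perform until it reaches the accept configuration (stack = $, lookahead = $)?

12

      Stack               Input                   Action
   1  $ S                 if bool bool then if $  expand S -> if J L S
   2  $ S L J if          if bool bool then if $  match if
   3  $ S L J             bool bool then if $     expand J -> ε
   4  $ S L               bool bool then if $     expand L -> bool bool then
   5  $ S then bool bool  bool bool then if $     match bool
   6  $ S then bool       bool then if $          match bool
   7  $ S then            then if $               match then
   8  $ S                 if $                    expand S -> if J L S
   9  $ S L J if          if $                    match if
  10  $ S L J             $                       expand J -> ε
  11  $ S L               $                       expand L -> ε
  12  $ S                 $                       expand S -> ε
Accept reached after 12 steps.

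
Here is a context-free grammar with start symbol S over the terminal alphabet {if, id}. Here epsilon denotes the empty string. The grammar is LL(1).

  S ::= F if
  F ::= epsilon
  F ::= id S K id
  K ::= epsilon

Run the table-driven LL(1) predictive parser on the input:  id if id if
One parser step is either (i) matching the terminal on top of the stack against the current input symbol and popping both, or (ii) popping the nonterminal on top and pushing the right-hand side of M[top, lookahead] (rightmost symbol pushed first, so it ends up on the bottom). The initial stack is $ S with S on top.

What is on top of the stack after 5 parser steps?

if

step 1: stack=$ S  input=id if id if $  — expand S ::= F if
step 2: stack=$ if F  input=id if id if $  — expand F ::= id S K id
step 3: stack=$ if id K S id  input=id if id if $  — match id
step 4: stack=$ if id K S  input=if id if $  — expand S ::= F if
step 5: stack=$ if id K if F  input=if id if $  — expand F ::= epsilon
Stack after step 5: $ if id K if (top = if).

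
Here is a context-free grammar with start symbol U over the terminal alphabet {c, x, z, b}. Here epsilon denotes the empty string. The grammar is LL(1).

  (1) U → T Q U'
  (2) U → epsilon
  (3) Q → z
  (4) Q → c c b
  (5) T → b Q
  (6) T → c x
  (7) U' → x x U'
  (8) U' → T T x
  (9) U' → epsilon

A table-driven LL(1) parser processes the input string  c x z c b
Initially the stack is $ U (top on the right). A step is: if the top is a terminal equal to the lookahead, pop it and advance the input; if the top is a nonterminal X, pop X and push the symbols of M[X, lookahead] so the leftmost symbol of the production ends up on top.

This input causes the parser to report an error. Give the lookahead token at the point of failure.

step 1: stack=$ U  input=c x z c b $  — expand U → T Q U'
step 2: stack=$ U' Q T  input=c x z c b $  — expand T → c x
step 3: stack=$ U' Q x c  input=c x z c b $  — match c
step 4: stack=$ U' Q x  input=x z c b $  — match x
step 5: stack=$ U' Q  input=z c b $  — expand Q → z
step 6: stack=$ U' z  input=z c b $  — match z
step 7: stack=$ U'  input=c b $  — expand U' → T T x
step 8: stack=$ x T T  input=c b $  — expand T → c x
step 9: stack=$ x T x c  input=c b $  — match c
step 10: stack=$ x T x  input=b $  — error: top is terminal x but lookahead is b

b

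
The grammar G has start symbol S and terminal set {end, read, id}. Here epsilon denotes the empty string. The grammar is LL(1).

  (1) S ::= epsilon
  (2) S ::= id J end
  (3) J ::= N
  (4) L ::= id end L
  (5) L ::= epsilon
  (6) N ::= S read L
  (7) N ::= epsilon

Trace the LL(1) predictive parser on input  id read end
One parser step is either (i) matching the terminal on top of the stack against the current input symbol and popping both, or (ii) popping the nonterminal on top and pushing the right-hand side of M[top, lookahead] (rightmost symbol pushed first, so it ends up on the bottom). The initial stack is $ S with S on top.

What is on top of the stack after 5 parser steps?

read

     Stack           Input          Action
  1  $ S             id read end $  expand S ::= id J end
  2  $ end J id      id read end $  match id
  3  $ end J         read end $     expand J ::= N
  4  $ end N         read end $     expand N ::= S read L
  5  $ end L read S  read end $     expand S ::= epsilon
Stack after step 5: $ end L read (top = read).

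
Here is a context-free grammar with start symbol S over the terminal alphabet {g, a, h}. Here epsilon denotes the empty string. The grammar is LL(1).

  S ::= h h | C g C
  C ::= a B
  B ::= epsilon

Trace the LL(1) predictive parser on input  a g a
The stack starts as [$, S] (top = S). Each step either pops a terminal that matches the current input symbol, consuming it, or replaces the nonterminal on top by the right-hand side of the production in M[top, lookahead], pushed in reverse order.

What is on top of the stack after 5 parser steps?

C

step 1: stack=$ S  input=a g a $  — expand S ::= C g C
step 2: stack=$ C g C  input=a g a $  — expand C ::= a B
step 3: stack=$ C g B a  input=a g a $  — match a
step 4: stack=$ C g B  input=g a $  — expand B ::= epsilon
step 5: stack=$ C g  input=g a $  — match g
Stack after step 5: $ C (top = C).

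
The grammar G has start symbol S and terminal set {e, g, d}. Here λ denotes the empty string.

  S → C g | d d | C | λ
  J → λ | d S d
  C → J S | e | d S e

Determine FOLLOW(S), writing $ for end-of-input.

{$, d, e, g}

FIRST(J) = {λ, d}
FIRST(S) = {λ, d, e, g}  (via C g, C)
FIRST(C) = {λ, d, e, g}  (via J S)
FOLLOW(S) includes $ since S is the start symbol.
FOLLOW(S): in J→d S d, S is followed by d with FIRST {d}; in C→J S, the suffix after S is empty, so FOLLOW(S) ⊇ FOLLOW(C) = {$, d, e, g}; in C→d S e, S is followed by e with FIRST {e}. Thus FOLLOW(S) = {$, d, e, g}.
FOLLOW(C): in S→C g, C is followed by g with FIRST {g}; in S→C, the suffix after C is empty, so FOLLOW(C) ⊇ FOLLOW(S) = {$, d, e, g}. Thus FOLLOW(C) = {$, d, e, g}.
FOLLOW(J): in C→J S, J is followed by S with FIRST {λ, d, e, g}; in C→J S, the suffix after J is nullable, so FOLLOW(J) ⊇ FOLLOW(C) = {$, d, e, g}. Thus FOLLOW(J) = {$, d, e, g}.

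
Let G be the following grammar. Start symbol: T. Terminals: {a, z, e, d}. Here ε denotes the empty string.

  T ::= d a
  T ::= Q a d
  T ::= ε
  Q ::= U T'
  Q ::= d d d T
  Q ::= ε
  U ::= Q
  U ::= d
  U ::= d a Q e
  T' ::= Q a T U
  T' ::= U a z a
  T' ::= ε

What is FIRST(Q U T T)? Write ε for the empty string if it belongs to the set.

FIRST(T): from T::=d a we get {d}; from T::=Q a d we get {a, d}; from T::=ε we get {ε}. So FIRST(T) = {ε, a, d}.
FIRST(Q): from Q::=U T' we get {ε, a, d}; from Q::=d d d T we get {d}; from Q::=ε we get {ε}. So FIRST(Q) = {ε, a, d}.
FIRST(U): from U::=Q we get {ε, a, d}; from U::=d we get {d}; from U::=d a Q e we get {d}. So FIRST(U) = {ε, a, d}.
FIRST(T'): from T'::=Q a T U we get {a, d}; from T'::=U a z a we get {a, d}; from T'::=ε we get {ε}. So FIRST(T') = {ε, a, d}.
FIRST(Q U T T): take FIRST of each symbol in turn, carrying on past any symbol whose FIRST contains ε; result {ε, a, d}.

{ε, a, d}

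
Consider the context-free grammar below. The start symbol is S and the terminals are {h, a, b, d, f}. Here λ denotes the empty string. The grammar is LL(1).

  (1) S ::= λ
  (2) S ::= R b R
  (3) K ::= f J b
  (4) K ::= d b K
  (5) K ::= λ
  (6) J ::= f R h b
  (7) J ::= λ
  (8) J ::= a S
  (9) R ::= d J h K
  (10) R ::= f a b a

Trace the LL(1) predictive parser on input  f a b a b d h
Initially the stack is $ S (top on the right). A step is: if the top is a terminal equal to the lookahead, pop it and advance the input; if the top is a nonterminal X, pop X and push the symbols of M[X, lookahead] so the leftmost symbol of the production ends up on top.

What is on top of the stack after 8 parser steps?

step 1: stack=$ S  input=f a b a b d h $  — expand S ::= R b R
step 2: stack=$ R b R  input=f a b a b d h $  — expand R ::= f a b a
step 3: stack=$ R b a b a f  input=f a b a b d h $  — match f
step 4: stack=$ R b a b a  input=a b a b d h $  — match a
step 5: stack=$ R b a b  input=b a b d h $  — match b
step 6: stack=$ R b a  input=a b d h $  — match a
step 7: stack=$ R b  input=b d h $  — match b
step 8: stack=$ R  input=d h $  — expand R ::= d J h K
Stack after step 8: $ K h J d (top = d).

d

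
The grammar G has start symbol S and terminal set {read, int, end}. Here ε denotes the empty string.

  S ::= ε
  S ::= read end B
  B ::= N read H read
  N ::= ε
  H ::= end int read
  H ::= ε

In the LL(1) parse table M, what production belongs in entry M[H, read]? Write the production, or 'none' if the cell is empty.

H ::= ε

FIRST(S) = {ε, read}
FIRST(N) = {ε}
FIRST(H) = {ε, end}
FIRST(B) = {read}  (via N read H read)
FOLLOW(S) includes $ since S is the start symbol.
FOLLOW(H): in B::=N read H read, H is followed by read with FIRST {read}. Thus FOLLOW(H) = {read}.
For H ::= end int read: FIRST(end int read) = {end}, so it goes in M[H, t] for t ∈ {end}.
For H ::= ε: FIRST(ε) = {ε}, so it goes in M[H, t] for t ∈ {}; since ε ∈ FIRST, also for every t ∈ FOLLOW(H) = {read}.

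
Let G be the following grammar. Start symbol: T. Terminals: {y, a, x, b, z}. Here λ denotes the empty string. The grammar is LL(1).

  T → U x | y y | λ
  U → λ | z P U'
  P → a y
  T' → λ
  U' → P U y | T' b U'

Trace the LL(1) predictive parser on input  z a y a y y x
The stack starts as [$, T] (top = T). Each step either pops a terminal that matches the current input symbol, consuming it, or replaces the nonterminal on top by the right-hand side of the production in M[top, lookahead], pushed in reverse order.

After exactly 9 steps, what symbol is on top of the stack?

y

step 1: stack=$ T  input=z a y a y y x $  — expand T → U x
step 2: stack=$ x U  input=z a y a y y x $  — expand U → z P U'
step 3: stack=$ x U' P z  input=z a y a y y x $  — match z
step 4: stack=$ x U' P  input=a y a y y x $  — expand P → a y
step 5: stack=$ x U' y a  input=a y a y y x $  — match a
step 6: stack=$ x U' y  input=y a y y x $  — match y
step 7: stack=$ x U'  input=a y y x $  — expand U' → P U y
step 8: stack=$ x y U P  input=a y y x $  — expand P → a y
step 9: stack=$ x y U y a  input=a y y x $  — match a
Stack after step 9: $ x y U y (top = y).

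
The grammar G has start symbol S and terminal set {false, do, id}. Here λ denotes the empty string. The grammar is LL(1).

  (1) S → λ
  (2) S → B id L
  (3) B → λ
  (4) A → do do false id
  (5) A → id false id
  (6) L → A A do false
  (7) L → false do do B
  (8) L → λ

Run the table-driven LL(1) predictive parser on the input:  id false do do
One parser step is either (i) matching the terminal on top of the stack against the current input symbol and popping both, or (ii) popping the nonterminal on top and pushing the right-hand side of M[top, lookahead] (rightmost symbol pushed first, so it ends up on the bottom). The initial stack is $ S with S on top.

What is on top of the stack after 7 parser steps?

     Stack            Input             Action
  1  $ S              id false do do $  expand S → B id L
  2  $ L id B         id false do do $  expand B → λ
  3  $ L id           id false do do $  match id
  4  $ L              false do do $     expand L → false do do B
  5  $ B do do false  false do do $     match false
  6  $ B do do        do do $           match do
  7  $ B do           do $              match do
Stack after step 7: $ B (top = B).

B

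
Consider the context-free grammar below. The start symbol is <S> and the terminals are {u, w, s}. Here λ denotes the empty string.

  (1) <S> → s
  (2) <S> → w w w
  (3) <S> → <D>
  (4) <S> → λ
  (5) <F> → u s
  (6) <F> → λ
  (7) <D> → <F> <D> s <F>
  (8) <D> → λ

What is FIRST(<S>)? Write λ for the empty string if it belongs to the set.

FIRST(<F>): from <F>→u s we get {u}; from <F>→λ we get {λ}. So FIRST(<F>) = {λ, u}.
FIRST(<D>): from <D>→<F> <D> s <F> we get {s, u}; from <D>→λ we get {λ}. So FIRST(<D>) = {λ, s, u}.
FIRST(<S>): from <S>→s we get {s}; from <S>→w w w we get {w}; from <S>→<D> we get {λ, s, u}; from <S>→λ we get {λ}. So FIRST(<S>) = {λ, s, u, w}.

{λ, s, u, w}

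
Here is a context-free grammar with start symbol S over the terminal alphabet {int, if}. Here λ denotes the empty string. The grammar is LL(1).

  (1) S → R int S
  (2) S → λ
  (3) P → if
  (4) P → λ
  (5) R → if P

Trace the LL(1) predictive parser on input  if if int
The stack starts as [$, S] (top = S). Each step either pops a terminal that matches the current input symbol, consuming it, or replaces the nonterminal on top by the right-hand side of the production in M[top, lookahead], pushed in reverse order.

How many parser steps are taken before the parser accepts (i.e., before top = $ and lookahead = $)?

step 1: stack=$ S  input=if if int $  — expand S → R int S
step 2: stack=$ S int R  input=if if int $  — expand R → if P
step 3: stack=$ S int P if  input=if if int $  — match if
step 4: stack=$ S int P  input=if int $  — expand P → if
step 5: stack=$ S int if  input=if int $  — match if
step 6: stack=$ S int  input=int $  — match int
step 7: stack=$ S  input=$  — expand S → λ
Accept reached after 7 steps.

7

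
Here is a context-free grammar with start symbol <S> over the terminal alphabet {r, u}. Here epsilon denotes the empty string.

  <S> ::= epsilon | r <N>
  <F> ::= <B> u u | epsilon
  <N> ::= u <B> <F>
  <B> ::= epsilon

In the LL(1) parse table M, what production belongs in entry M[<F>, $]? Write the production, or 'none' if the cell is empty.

FIRST(<S>): from <S>::=epsilon we get {epsilon}; from <S>::=r <N> we get {r}. So FIRST(<S>) = {epsilon, r}.
FIRST(<N>): from <N>::=u <B> <F> we get {u}. So FIRST(<N>) = {u}.
FIRST(<B>): from <B>::=epsilon we get {epsilon}. So FIRST(<B>) = {epsilon}.
FIRST(<F>): from <F>::=<B> u u we get {u}; from <F>::=epsilon we get {epsilon}. So FIRST(<F>) = {epsilon, u}.
FOLLOW(<S>) includes $ since <S> is the start symbol.
FOLLOW(<N>): in <S>::=r <N>, the suffix after <N> is empty, so FOLLOW(<N>) ⊇ FOLLOW(<S>) = {$}. Thus FOLLOW(<N>) = {$}.
FOLLOW(<F>): in <N>::=u <B> <F>, the suffix after <F> is empty, so FOLLOW(<F>) ⊇ FOLLOW(<N>) = {$}. Thus FOLLOW(<F>) = {$}.
For <F> ::= <B> u u: FIRST(<B> u u) = {u}, so it goes in M[<F>, t] for t ∈ {u}.
For <F> ::= epsilon: FIRST(epsilon) = {epsilon}, so it goes in M[<F>, t] for t ∈ {}; since epsilon ∈ FIRST, also for every t ∈ FOLLOW(<F>) = {$}.

<F> ::= epsilon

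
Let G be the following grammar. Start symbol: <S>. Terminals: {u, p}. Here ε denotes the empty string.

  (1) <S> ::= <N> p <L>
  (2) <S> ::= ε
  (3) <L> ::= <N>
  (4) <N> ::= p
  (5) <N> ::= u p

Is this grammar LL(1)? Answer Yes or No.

Yes

FIRST(<S>) = {ε, p, u}
FIRST(<L>) = {p, u}
FIRST(<N>) = {p, u}
FOLLOW(<S>) = {$}
FOLLOW(<L>) = {$}
FOLLOW(<N>) = {$, p}
Each cell of M receives at most one production.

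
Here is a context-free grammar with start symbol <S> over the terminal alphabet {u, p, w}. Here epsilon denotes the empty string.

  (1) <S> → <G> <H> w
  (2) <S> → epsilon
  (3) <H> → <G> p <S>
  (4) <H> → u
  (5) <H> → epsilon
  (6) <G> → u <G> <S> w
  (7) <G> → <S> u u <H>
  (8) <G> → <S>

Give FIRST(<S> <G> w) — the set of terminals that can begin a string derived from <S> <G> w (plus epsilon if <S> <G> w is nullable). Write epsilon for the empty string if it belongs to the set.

FIRST(<S>) = {epsilon, p, u, w}  (via <G> <H> w)
FIRST(<G>) = {epsilon, p, u, w}  (via <S> u u <H>, <S>)
FIRST(<H>) = {epsilon, p, u, w}  (via <G> p <S>)
FIRST(<S> <G> w): take FIRST of each symbol in turn, carrying on past any symbol whose FIRST contains epsilon; result {p, u, w}.

{p, u, w}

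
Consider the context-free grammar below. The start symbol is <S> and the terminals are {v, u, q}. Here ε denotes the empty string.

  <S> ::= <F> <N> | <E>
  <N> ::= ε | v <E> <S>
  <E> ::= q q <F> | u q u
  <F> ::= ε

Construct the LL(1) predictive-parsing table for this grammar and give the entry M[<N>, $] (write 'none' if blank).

<N> ::= ε

FIRST(<N>): from <N>::=ε we get {ε}; from <N>::=v <E> <S> we get {v}. So FIRST(<N>) = {ε, v}.
FIRST(<E>): from <E>::=q q <F> we get {q}; from <E>::=u q u we get {u}. So FIRST(<E>) = {q, u}.
FIRST(<F>): from <F>::=ε we get {ε}. So FIRST(<F>) = {ε}.
FIRST(<S>): from <S>::=<F> <N> we get {ε, v}; from <S>::=<E> we get {q, u}. So FIRST(<S>) = {ε, q, u, v}.
FOLLOW(<S>) includes $ since <S> is the start symbol.
FOLLOW(<S>): in <N>::=v <E> <S>, the suffix after <S> is empty, so FOLLOW(<S>) ⊇ FOLLOW(<N>) = {$}. Thus FOLLOW(<S>) = {$}.
FOLLOW(<N>): in <S>::=<F> <N>, the suffix after <N> is empty, so FOLLOW(<N>) ⊇ FOLLOW(<S>) = {$}. Thus FOLLOW(<N>) = {$}.
For <N> ::= ε: FIRST(ε) = {ε}, so it goes in M[<N>, t] for t ∈ {}; since ε ∈ FIRST, also for every t ∈ FOLLOW(<N>) = {$}.
For <N> ::= v <E> <S>: FIRST(v <E> <S>) = {v}, so it goes in M[<N>, t] for t ∈ {v}.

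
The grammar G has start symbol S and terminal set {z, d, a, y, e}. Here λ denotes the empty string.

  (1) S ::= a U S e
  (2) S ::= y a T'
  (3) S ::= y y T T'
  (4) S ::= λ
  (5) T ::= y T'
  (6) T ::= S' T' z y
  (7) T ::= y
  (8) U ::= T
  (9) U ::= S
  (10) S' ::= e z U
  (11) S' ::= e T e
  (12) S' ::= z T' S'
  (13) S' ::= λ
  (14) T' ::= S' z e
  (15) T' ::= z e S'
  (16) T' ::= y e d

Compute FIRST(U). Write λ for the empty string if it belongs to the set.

FIRST(S): from S::=a U S e we get {a}; from S::=y a T' we get {y}; from S::=y y T T' we get {y}; from S::=λ we get {λ}. So FIRST(S) = {λ, a, y}.
FIRST(S'): from S'::=e z U we get {e}; from S'::=e T e we get {e}; from S'::=z T' S' we get {z}; from S'::=λ we get {λ}. So FIRST(S') = {λ, e, z}.
FIRST(T'): from T'::=S' z e we get {e, z}; from T'::=z e S' we get {z}; from T'::=y e d we get {y}. So FIRST(T') = {e, y, z}.
FIRST(T): from T::=y T' we get {y}; from T::=S' T' z y we get {e, y, z}; from T::=y we get {y}. So FIRST(T) = {e, y, z}.
FIRST(U): from U::=T we get {e, y, z}; from U::=S we get {λ, a, y}. So FIRST(U) = {λ, a, e, y, z}.

{λ, a, e, y, z}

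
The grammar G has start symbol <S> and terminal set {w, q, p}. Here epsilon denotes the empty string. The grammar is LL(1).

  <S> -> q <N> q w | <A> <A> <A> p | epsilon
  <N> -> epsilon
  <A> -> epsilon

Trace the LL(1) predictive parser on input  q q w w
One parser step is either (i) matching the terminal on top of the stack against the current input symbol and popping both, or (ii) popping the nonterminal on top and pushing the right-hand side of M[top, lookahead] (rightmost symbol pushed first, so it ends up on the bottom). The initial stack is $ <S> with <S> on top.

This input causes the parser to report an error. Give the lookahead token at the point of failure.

w

step 1: stack=$ <S>  input=q q w w $  — expand <S> -> q <N> q w
step 2: stack=$ w q <N> q  input=q q w w $  — match q
step 3: stack=$ w q <N>  input=q w w $  — expand <N> -> epsilon
step 4: stack=$ w q  input=q w w $  — match q
step 5: stack=$ w  input=w w $  — match w
step 6: stack=$  input=w $  — error: stack empty but input remains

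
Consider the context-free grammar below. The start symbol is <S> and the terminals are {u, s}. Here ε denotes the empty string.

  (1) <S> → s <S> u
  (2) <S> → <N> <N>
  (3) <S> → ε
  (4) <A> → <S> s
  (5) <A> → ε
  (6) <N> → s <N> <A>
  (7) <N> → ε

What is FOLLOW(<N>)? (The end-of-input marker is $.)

{$, s, u}

FIRST(<N>): from <N>→s <N> <A> we get {s}; from <N>→ε we get {ε}. So FIRST(<N>) = {ε, s}.
FIRST(<S>): from <S>→s <S> u we get {s}; from <S>→<N> <N> we get {ε, s}; from <S>→ε we get {ε}. So FIRST(<S>) = {ε, s}.
FIRST(<A>): from <A>→<S> s we get {s}; from <A>→ε we get {ε}. So FIRST(<A>) = {ε, s}.
FOLLOW(<S>) includes $ since <S> is the start symbol.
FOLLOW(<S>): in <S>→s <S> u, <S> is followed by u with FIRST {u}; in <A>→<S> s, <S> is followed by s with FIRST {s}. Thus FOLLOW(<S>) = {$, s, u}.
FOLLOW(<N>): in <S>→<N> <N> (occurrence 1), <N> is followed by <N> with FIRST {ε, s}; in <S>→<N> <N> (occurrence 1), the suffix after <N> is nullable, so FOLLOW(<N>) ⊇ FOLLOW(<S>) = {$, s, u}; in <S>→<N> <N> (occurrence 2), the suffix after <N> is empty, so FOLLOW(<N>) ⊇ FOLLOW(<S>) = {$, s, u}; in <N>→s <N> <A>, <N> is followed by <A> with FIRST {ε, s}; in <N>→s <N> <A>, the suffix after <N> is nullable (adds nothing new). Thus FOLLOW(<N>) = {$, s, u}.
FOLLOW(<A>): in <N>→s <N> <A>, the suffix after <A> is empty, so FOLLOW(<A>) ⊇ FOLLOW(<N>) = {$, s, u}. Thus FOLLOW(<A>) = {$, s, u}.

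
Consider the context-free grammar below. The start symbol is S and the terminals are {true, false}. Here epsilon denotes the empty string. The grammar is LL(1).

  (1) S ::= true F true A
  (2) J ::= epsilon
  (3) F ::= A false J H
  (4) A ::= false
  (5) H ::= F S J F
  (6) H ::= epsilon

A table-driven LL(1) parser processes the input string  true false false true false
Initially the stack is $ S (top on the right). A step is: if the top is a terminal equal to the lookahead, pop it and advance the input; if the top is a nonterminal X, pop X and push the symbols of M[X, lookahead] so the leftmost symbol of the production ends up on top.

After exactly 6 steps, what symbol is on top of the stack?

step 1: stack=$ S  input=true false false true false $  — expand S ::= true F true A
step 2: stack=$ A true F true  input=true false false true false $  — match true
step 3: stack=$ A true F  input=false false true false $  — expand F ::= A false J H
step 4: stack=$ A true H J false A  input=false false true false $  — expand A ::= false
step 5: stack=$ A true H J false false  input=false false true false $  — match false
step 6: stack=$ A true H J false  input=false true false $  — match false
Stack after step 6: $ A true H J (top = J).

J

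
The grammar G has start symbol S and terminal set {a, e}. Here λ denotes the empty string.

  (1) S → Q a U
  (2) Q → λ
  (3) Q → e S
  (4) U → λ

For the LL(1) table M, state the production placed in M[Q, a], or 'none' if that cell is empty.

FIRST(Q) = {λ, e}
FIRST(U) = {λ}
FIRST(S) = {a, e}  (via Q a U)
FOLLOW(S) includes $ since S is the start symbol.
FOLLOW(Q): in S→Q a U, Q is followed by a U with FIRST {a}. Thus FOLLOW(Q) = {a}.
For Q → λ: FIRST(λ) = {λ}, so it goes in M[Q, t] for t ∈ {}; since λ ∈ FIRST, also for every t ∈ FOLLOW(Q) = {a}.
For Q → e S: FIRST(e S) = {e}, so it goes in M[Q, t] for t ∈ {e}.

Q → λ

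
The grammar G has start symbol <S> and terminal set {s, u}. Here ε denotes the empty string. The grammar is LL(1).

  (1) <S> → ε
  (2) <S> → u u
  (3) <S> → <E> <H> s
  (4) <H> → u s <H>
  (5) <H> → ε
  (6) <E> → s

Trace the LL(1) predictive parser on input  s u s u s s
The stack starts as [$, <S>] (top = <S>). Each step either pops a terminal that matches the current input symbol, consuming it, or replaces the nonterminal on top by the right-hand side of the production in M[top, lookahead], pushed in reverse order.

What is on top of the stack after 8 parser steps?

step 1: stack=$ <S>  input=s u s u s s $  — expand <S> → <E> <H> s
step 2: stack=$ s <H> <E>  input=s u s u s s $  — expand <E> → s
step 3: stack=$ s <H> s  input=s u s u s s $  — match s
step 4: stack=$ s <H>  input=u s u s s $  — expand <H> → u s <H>
step 5: stack=$ s <H> s u  input=u s u s s $  — match u
step 6: stack=$ s <H> s  input=s u s s $  — match s
step 7: stack=$ s <H>  input=u s s $  — expand <H> → u s <H>
step 8: stack=$ s <H> s u  input=u s s $  — match u
Stack after step 8: $ s <H> s (top = s).

s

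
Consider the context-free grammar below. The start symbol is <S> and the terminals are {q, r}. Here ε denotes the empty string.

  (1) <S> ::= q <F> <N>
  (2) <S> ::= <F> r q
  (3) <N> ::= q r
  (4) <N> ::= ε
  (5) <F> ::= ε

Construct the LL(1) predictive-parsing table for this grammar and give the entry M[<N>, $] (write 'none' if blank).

<N> ::= ε

FIRST(<N>) = {ε, q}
FIRST(<F>) = {ε}
FIRST(<S>) = {q, r}  (via <F> r q)
FOLLOW(<S>) includes $ since <S> is the start symbol.
FOLLOW(<S>): <S> appears on no right-hand side. Thus FOLLOW(<S>) = {$}.
FOLLOW(<N>): in <S>::=q <F> <N>, the suffix after <N> is empty, so FOLLOW(<N>) ⊇ FOLLOW(<S>) = {$}. Thus FOLLOW(<N>) = {$}.
For <N> ::= q r: FIRST(q r) = {q}, so it goes in M[<N>, t] for t ∈ {q}.
For <N> ::= ε: FIRST(ε) = {ε}, so it goes in M[<N>, t] for t ∈ {}; since ε ∈ FIRST, also for every t ∈ FOLLOW(<N>) = {$}.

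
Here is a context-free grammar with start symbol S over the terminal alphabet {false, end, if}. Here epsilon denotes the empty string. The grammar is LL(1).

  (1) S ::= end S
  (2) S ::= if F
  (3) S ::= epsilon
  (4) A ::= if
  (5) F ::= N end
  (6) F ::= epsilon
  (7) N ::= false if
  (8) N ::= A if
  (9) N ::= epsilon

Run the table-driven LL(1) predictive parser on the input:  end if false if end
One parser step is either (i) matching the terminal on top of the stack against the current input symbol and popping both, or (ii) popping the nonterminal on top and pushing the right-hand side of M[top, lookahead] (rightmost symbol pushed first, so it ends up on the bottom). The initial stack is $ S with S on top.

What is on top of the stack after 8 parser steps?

step 1: stack=$ S  input=end if false if end $  — expand S ::= end S
step 2: stack=$ S end  input=end if false if end $  — match end
step 3: stack=$ S  input=if false if end $  — expand S ::= if F
step 4: stack=$ F if  input=if false if end $  — match if
step 5: stack=$ F  input=false if end $  — expand F ::= N end
step 6: stack=$ end N  input=false if end $  — expand N ::= false if
step 7: stack=$ end if false  input=false if end $  — match false
step 8: stack=$ end if  input=if end $  — match if
Stack after step 8: $ end (top = end).

end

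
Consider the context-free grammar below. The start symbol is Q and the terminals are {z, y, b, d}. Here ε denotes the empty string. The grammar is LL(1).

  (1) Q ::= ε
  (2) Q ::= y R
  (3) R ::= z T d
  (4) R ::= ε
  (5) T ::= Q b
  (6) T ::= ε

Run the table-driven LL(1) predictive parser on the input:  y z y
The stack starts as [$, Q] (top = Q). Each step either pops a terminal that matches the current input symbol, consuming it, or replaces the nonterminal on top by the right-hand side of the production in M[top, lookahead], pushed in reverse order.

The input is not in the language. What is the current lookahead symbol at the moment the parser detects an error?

step 1: stack=$ Q  input=y z y $  — expand Q ::= y R
step 2: stack=$ R y  input=y z y $  — match y
step 3: stack=$ R  input=z y $  — expand R ::= z T d
step 4: stack=$ d T z  input=z y $  — match z
step 5: stack=$ d T  input=y $  — expand T ::= Q b
step 6: stack=$ d b Q  input=y $  — expand Q ::= y R
step 7: stack=$ d b R y  input=y $  — match y
step 8: stack=$ d b R  input=$  — expand R ::= ε
step 9: stack=$ d b  input=$  — error: top is terminal b but lookahead is $

$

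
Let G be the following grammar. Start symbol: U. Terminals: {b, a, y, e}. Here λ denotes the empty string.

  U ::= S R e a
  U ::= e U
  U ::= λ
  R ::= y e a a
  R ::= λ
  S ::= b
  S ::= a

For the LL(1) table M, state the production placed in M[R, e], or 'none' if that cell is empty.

FIRST(R): from R::=y e a a we get {y}; from R::=λ we get {λ}. So FIRST(R) = {λ, y}.
FIRST(S): from S::=b we get {b}; from S::=a we get {a}. So FIRST(S) = {a, b}.
FIRST(U): from U::=S R e a we get {a, b}; from U::=e U we get {e}; from U::=λ we get {λ}. So FIRST(U) = {λ, a, b, e}.
FOLLOW(U) includes $ since U is the start symbol.
FOLLOW(R): in U::=S R e a, R is followed by e a with FIRST {e}. Thus FOLLOW(R) = {e}.
For R ::= y e a a: FIRST(y e a a) = {y}, so it goes in M[R, t] for t ∈ {y}.
For R ::= λ: FIRST(λ) = {λ}, so it goes in M[R, t] for t ∈ {}; since λ ∈ FIRST, also for every t ∈ FOLLOW(R) = {e}.

R ::= λ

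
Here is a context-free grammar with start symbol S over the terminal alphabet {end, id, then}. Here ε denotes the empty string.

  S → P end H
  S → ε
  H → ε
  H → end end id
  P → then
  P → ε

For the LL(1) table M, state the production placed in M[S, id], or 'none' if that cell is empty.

none

FIRST(H): from H→ε we get {ε}; from H→end end id we get {end}. So FIRST(H) = {ε, end}.
FIRST(P): from P→then we get {then}; from P→ε we get {ε}. So FIRST(P) = {ε, then}.
FIRST(S): from S→P end H we get {end, then}; from S→ε we get {ε}. So FIRST(S) = {ε, end, then}.
FOLLOW(S) includes $ since S is the start symbol.
FOLLOW(S): S appears on no right-hand side. Thus FOLLOW(S) = {$}.
For S → P end H: FIRST(P end H) = {end, then}, so it goes in M[S, t] for t ∈ {end, then}.
For S → ε: FIRST(ε) = {ε}, so it goes in M[S, t] for t ∈ {}; since ε ∈ FIRST, also for every t ∈ FOLLOW(S) = {$}.
None of these place a production in M[S, id].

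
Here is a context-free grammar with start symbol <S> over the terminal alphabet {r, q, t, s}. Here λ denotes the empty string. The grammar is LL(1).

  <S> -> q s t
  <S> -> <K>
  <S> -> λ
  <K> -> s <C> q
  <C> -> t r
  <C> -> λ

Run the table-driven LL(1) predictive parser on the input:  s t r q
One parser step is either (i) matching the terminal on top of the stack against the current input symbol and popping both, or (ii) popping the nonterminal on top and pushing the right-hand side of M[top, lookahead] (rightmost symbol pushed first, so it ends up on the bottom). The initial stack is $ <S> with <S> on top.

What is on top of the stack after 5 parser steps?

r

     Stack      Input      Action
  1  $ <S>      s t r q $  expand <S> -> <K>
  2  $ <K>      s t r q $  expand <K> -> s <C> q
  3  $ q <C> s  s t r q $  match s
  4  $ q <C>    t r q $    expand <C> -> t r
  5  $ q r t    t r q $    match t
Stack after step 5: $ q r (top = r).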